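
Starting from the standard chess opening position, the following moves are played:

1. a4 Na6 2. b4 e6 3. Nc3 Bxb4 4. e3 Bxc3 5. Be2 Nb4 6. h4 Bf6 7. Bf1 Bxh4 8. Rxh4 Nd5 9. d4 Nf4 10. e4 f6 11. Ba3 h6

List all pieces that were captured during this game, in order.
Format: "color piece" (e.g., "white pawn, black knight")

Tracking captures:
  Bxb4: captured white pawn
  Bxc3: captured white knight
  Bxh4: captured white pawn
  Rxh4: captured black bishop

white pawn, white knight, white pawn, black bishop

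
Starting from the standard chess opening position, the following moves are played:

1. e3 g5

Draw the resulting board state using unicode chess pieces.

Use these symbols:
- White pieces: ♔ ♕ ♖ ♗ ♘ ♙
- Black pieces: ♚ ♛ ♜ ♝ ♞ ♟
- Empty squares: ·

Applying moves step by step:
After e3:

♜ ♞ ♝ ♛ ♚ ♝ ♞ ♜
♟ ♟ ♟ ♟ ♟ ♟ ♟ ♟
· · · · · · · ·
· · · · · · · ·
· · · · · · · ·
· · · · ♙ · · ·
♙ ♙ ♙ ♙ · ♙ ♙ ♙
♖ ♘ ♗ ♕ ♔ ♗ ♘ ♖


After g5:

♜ ♞ ♝ ♛ ♚ ♝ ♞ ♜
♟ ♟ ♟ ♟ ♟ ♟ · ♟
· · · · · · · ·
· · · · · · ♟ ·
· · · · · · · ·
· · · · ♙ · · ·
♙ ♙ ♙ ♙ · ♙ ♙ ♙
♖ ♘ ♗ ♕ ♔ ♗ ♘ ♖



  a b c d e f g h
  ─────────────────
8│♜ ♞ ♝ ♛ ♚ ♝ ♞ ♜│8
7│♟ ♟ ♟ ♟ ♟ ♟ · ♟│7
6│· · · · · · · ·│6
5│· · · · · · ♟ ·│5
4│· · · · · · · ·│4
3│· · · · ♙ · · ·│3
2│♙ ♙ ♙ ♙ · ♙ ♙ ♙│2
1│♖ ♘ ♗ ♕ ♔ ♗ ♘ ♖│1
  ─────────────────
  a b c d e f g h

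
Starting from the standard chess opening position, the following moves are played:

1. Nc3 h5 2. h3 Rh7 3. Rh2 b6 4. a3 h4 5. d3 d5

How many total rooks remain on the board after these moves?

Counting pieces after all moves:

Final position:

  a b c d e f g h
  ─────────────────
8│♜ ♞ ♝ ♛ ♚ ♝ ♞ ·│8
7│♟ · ♟ · ♟ ♟ ♟ ♜│7
6│· ♟ · · · · · ·│6
5│· · · ♟ · · · ·│5
4│· · · · · · · ♟│4
3│♙ · ♘ ♙ · · · ♙│3
2│· ♙ ♙ · ♙ ♙ ♙ ♖│2
1│♖ · ♗ ♕ ♔ ♗ ♘ ·│1
  ─────────────────
  a b c d e f g h


4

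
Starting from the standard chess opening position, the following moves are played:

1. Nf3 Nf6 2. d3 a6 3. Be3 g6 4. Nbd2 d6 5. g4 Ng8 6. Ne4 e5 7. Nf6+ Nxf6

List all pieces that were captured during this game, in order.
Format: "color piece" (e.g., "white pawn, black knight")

Tracking captures:
  Nxf6: captured white knight

white knight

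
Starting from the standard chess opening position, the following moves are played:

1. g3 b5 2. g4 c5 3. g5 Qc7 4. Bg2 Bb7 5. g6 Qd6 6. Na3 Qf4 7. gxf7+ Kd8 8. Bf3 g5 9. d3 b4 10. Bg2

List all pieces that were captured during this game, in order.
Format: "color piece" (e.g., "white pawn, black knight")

Tracking captures:
  gxf7+: captured black pawn

black pawn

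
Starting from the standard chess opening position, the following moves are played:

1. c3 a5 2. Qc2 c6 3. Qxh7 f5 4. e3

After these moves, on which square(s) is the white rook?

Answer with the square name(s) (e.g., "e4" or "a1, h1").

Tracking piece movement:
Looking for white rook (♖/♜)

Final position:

  a b c d e f g h
  ─────────────────
8│♜ ♞ ♝ ♛ ♚ ♝ ♞ ♜│8
7│· ♟ · ♟ ♟ · ♟ ♕│7
6│· · ♟ · · · · ·│6
5│♟ · · · · ♟ · ·│5
4│· · · · · · · ·│4
3│· · ♙ · ♙ · · ·│3
2│♙ ♙ · ♙ · ♙ ♙ ♙│2
1│♖ ♘ ♗ · ♔ ♗ ♘ ♖│1
  ─────────────────
  a b c d e f g h


a1, h1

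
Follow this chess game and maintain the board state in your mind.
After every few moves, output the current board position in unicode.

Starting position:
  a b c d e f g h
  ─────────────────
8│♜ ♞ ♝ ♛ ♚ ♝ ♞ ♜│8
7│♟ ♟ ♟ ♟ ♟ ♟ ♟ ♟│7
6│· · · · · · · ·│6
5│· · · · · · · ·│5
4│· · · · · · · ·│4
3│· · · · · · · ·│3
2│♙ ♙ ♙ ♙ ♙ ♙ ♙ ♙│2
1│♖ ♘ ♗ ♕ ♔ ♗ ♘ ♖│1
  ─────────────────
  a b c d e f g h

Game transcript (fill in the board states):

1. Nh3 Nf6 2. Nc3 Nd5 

  a b c d e f g h
  ─────────────────
8│♜ ♞ ♝ ♛ ♚ ♝ · ♜│8
7│♟ ♟ ♟ ♟ ♟ ♟ ♟ ♟│7
6│· · · · · · · ·│6
5│· · · ♞ · · · ·│5
4│· · · · · · · ·│4
3│· · ♘ · · · · ♘│3
2│♙ ♙ ♙ ♙ ♙ ♙ ♙ ♙│2
1│♖ · ♗ ♕ ♔ ♗ · ♖│1
  ─────────────────
  a b c d e f g h

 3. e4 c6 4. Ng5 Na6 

  a b c d e f g h
  ─────────────────
8│♜ · ♝ ♛ ♚ ♝ · ♜│8
7│♟ ♟ · ♟ ♟ ♟ ♟ ♟│7
6│♞ · ♟ · · · · ·│6
5│· · · ♞ · · ♘ ·│5
4│· · · · ♙ · · ·│4
3│· · ♘ · · · · ·│3
2│♙ ♙ ♙ ♙ · ♙ ♙ ♙│2
1│♖ · ♗ ♕ ♔ ♗ · ♖│1
  ─────────────────
  a b c d e f g h

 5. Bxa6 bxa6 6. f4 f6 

  a b c d e f g h
  ─────────────────
8│♜ · ♝ ♛ ♚ ♝ · ♜│8
7│♟ · · ♟ ♟ · ♟ ♟│7
6│♟ · ♟ · · ♟ · ·│6
5│· · · ♞ · · ♘ ·│5
4│· · · · ♙ ♙ · ·│4
3│· · ♘ · · · · ·│3
2│♙ ♙ ♙ ♙ · · ♙ ♙│2
1│♖ · ♗ ♕ ♔ · · ♖│1
  ─────────────────
  a b c d e f g h

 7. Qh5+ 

  a b c d e f g h
  ─────────────────
8│♜ · ♝ ♛ ♚ ♝ · ♜│8
7│♟ · · ♟ ♟ · ♟ ♟│7
6│♟ · ♟ · · ♟ · ·│6
5│· · · ♞ · · ♘ ♕│5
4│· · · · ♙ ♙ · ·│4
3│· · ♘ · · · · ·│3
2│♙ ♙ ♙ ♙ · · ♙ ♙│2
1│♖ · ♗ · ♔ · · ♖│1
  ─────────────────
  a b c d e f g h


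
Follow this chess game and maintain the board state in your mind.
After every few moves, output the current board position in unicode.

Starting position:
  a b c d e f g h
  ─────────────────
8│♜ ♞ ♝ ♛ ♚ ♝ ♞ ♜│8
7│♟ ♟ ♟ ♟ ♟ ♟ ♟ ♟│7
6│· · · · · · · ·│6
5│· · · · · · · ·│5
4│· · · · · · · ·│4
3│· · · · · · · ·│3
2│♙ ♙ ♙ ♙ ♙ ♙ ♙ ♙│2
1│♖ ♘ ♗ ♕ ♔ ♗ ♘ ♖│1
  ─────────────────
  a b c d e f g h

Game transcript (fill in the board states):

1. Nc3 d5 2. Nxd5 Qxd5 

  a b c d e f g h
  ─────────────────
8│♜ ♞ ♝ · ♚ ♝ ♞ ♜│8
7│♟ ♟ ♟ · ♟ ♟ ♟ ♟│7
6│· · · · · · · ·│6
5│· · · ♛ · · · ·│5
4│· · · · · · · ·│4
3│· · · · · · · ·│3
2│♙ ♙ ♙ ♙ ♙ ♙ ♙ ♙│2
1│♖ · ♗ ♕ ♔ ♗ ♘ ♖│1
  ─────────────────
  a b c d e f g h

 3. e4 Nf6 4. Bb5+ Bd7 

  a b c d e f g h
  ─────────────────
8│♜ ♞ · · ♚ ♝ · ♜│8
7│♟ ♟ ♟ ♝ ♟ ♟ ♟ ♟│7
6│· · · · · ♞ · ·│6
5│· ♗ · ♛ · · · ·│5
4│· · · · ♙ · · ·│4
3│· · · · · · · ·│3
2│♙ ♙ ♙ ♙ · ♙ ♙ ♙│2
1│♖ · ♗ ♕ ♔ · ♘ ♖│1
  ─────────────────
  a b c d e f g h

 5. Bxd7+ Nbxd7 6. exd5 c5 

  a b c d e f g h
  ─────────────────
8│♜ · · · ♚ ♝ · ♜│8
7│♟ ♟ · ♞ ♟ ♟ ♟ ♟│7
6│· · · · · ♞ · ·│6
5│· · ♟ ♙ · · · ·│5
4│· · · · · · · ·│4
3│· · · · · · · ·│3
2│♙ ♙ ♙ ♙ · ♙ ♙ ♙│2
1│♖ · ♗ ♕ ♔ · ♘ ♖│1
  ─────────────────
  a b c d e f g h



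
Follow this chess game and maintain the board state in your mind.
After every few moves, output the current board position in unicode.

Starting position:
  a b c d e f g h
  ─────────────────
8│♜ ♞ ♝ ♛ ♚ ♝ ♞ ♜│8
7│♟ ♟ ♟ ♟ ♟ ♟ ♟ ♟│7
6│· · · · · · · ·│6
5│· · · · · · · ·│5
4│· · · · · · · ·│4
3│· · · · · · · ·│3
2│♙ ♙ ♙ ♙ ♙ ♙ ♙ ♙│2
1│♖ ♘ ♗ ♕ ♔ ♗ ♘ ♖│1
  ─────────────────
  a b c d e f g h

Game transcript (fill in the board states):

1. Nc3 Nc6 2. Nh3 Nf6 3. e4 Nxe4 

  a b c d e f g h
  ─────────────────
8│♜ · ♝ ♛ ♚ ♝ · ♜│8
7│♟ ♟ ♟ ♟ ♟ ♟ ♟ ♟│7
6│· · ♞ · · · · ·│6
5│· · · · · · · ·│5
4│· · · · ♞ · · ·│4
3│· · ♘ · · · · ♘│3
2│♙ ♙ ♙ ♙ · ♙ ♙ ♙│2
1│♖ · ♗ ♕ ♔ ♗ · ♖│1
  ─────────────────
  a b c d e f g h

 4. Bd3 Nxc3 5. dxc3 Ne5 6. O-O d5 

  a b c d e f g h
  ─────────────────
8│♜ · ♝ ♛ ♚ ♝ · ♜│8
7│♟ ♟ ♟ · ♟ ♟ ♟ ♟│7
6│· · · · · · · ·│6
5│· · · ♟ ♞ · · ·│5
4│· · · · · · · ·│4
3│· · ♙ ♗ · · · ♘│3
2│♙ ♙ ♙ · · ♙ ♙ ♙│2
1│♖ · ♗ ♕ · ♖ ♔ ·│1
  ─────────────────
  a b c d e f g h

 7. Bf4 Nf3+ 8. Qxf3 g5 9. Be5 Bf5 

  a b c d e f g h
  ─────────────────
8│♜ · · ♛ ♚ ♝ · ♜│8
7│♟ ♟ ♟ · ♟ ♟ · ♟│7
6│· · · · · · · ·│6
5│· · · ♟ ♗ ♝ ♟ ·│5
4│· · · · · · · ·│4
3│· · ♙ ♗ · ♕ · ♘│3
2│♙ ♙ ♙ · · ♙ ♙ ♙│2
1│♖ · · · · ♖ ♔ ·│1
  ─────────────────
  a b c d e f g h

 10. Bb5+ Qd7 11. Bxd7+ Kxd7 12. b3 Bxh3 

  a b c d e f g h
  ─────────────────
8│♜ · · · · ♝ · ♜│8
7│♟ ♟ ♟ ♚ ♟ ♟ · ♟│7
6│· · · · · · · ·│6
5│· · · ♟ ♗ · ♟ ·│5
4│· · · · · · · ·│4
3│· ♙ ♙ · · ♕ · ♝│3
2│♙ · ♙ · · ♙ ♙ ♙│2
1│♖ · · · · ♖ ♔ ·│1
  ─────────────────
  a b c d e f g h

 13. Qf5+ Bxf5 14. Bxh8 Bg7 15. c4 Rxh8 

  a b c d e f g h
  ─────────────────
8│· · · · · · · ♜│8
7│♟ ♟ ♟ ♚ ♟ ♟ ♝ ♟│7
6│· · · · · · · ·│6
5│· · · ♟ · ♝ ♟ ·│5
4│· · ♙ · · · · ·│4
3│· ♙ · · · · · ·│3
2│♙ · ♙ · · ♙ ♙ ♙│2
1│♖ · · · · ♖ ♔ ·│1
  ─────────────────
  a b c d e f g h



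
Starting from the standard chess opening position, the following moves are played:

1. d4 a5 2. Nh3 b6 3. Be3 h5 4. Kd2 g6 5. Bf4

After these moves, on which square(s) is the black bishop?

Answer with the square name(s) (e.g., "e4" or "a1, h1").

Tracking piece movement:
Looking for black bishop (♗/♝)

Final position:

  a b c d e f g h
  ─────────────────
8│♜ ♞ ♝ ♛ ♚ ♝ ♞ ♜│8
7│· · ♟ ♟ ♟ ♟ · ·│7
6│· ♟ · · · · ♟ ·│6
5│♟ · · · · · · ♟│5
4│· · · ♙ · ♗ · ·│4
3│· · · · · · · ♘│3
2│♙ ♙ ♙ ♔ ♙ ♙ ♙ ♙│2
1│♖ ♘ · ♕ · ♗ · ♖│1
  ─────────────────
  a b c d e f g h


c8, f8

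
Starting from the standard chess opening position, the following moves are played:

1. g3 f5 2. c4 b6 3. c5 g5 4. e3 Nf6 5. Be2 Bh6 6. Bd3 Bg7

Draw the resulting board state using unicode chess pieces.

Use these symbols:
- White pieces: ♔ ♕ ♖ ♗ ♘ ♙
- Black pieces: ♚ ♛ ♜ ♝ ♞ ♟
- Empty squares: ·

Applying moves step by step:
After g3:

♜ ♞ ♝ ♛ ♚ ♝ ♞ ♜
♟ ♟ ♟ ♟ ♟ ♟ ♟ ♟
· · · · · · · ·
· · · · · · · ·
· · · · · · · ·
· · · · · · ♙ ·
♙ ♙ ♙ ♙ ♙ ♙ · ♙
♖ ♘ ♗ ♕ ♔ ♗ ♘ ♖


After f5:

♜ ♞ ♝ ♛ ♚ ♝ ♞ ♜
♟ ♟ ♟ ♟ ♟ · ♟ ♟
· · · · · · · ·
· · · · · ♟ · ·
· · · · · · · ·
· · · · · · ♙ ·
♙ ♙ ♙ ♙ ♙ ♙ · ♙
♖ ♘ ♗ ♕ ♔ ♗ ♘ ♖


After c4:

♜ ♞ ♝ ♛ ♚ ♝ ♞ ♜
♟ ♟ ♟ ♟ ♟ · ♟ ♟
· · · · · · · ·
· · · · · ♟ · ·
· · ♙ · · · · ·
· · · · · · ♙ ·
♙ ♙ · ♙ ♙ ♙ · ♙
♖ ♘ ♗ ♕ ♔ ♗ ♘ ♖


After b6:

♜ ♞ ♝ ♛ ♚ ♝ ♞ ♜
♟ · ♟ ♟ ♟ · ♟ ♟
· ♟ · · · · · ·
· · · · · ♟ · ·
· · ♙ · · · · ·
· · · · · · ♙ ·
♙ ♙ · ♙ ♙ ♙ · ♙
♖ ♘ ♗ ♕ ♔ ♗ ♘ ♖


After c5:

♜ ♞ ♝ ♛ ♚ ♝ ♞ ♜
♟ · ♟ ♟ ♟ · ♟ ♟
· ♟ · · · · · ·
· · ♙ · · ♟ · ·
· · · · · · · ·
· · · · · · ♙ ·
♙ ♙ · ♙ ♙ ♙ · ♙
♖ ♘ ♗ ♕ ♔ ♗ ♘ ♖


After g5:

♜ ♞ ♝ ♛ ♚ ♝ ♞ ♜
♟ · ♟ ♟ ♟ · · ♟
· ♟ · · · · · ·
· · ♙ · · ♟ ♟ ·
· · · · · · · ·
· · · · · · ♙ ·
♙ ♙ · ♙ ♙ ♙ · ♙
♖ ♘ ♗ ♕ ♔ ♗ ♘ ♖


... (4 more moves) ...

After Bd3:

♜ ♞ ♝ ♛ ♚ · · ♜
♟ · ♟ ♟ ♟ · · ♟
· ♟ · · · ♞ · ♝
· · ♙ · · ♟ ♟ ·
· · · · · · · ·
· · · ♗ ♙ · ♙ ·
♙ ♙ · ♙ · ♙ · ♙
♖ ♘ ♗ ♕ ♔ · ♘ ♖


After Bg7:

♜ ♞ ♝ ♛ ♚ · · ♜
♟ · ♟ ♟ ♟ · ♝ ♟
· ♟ · · · ♞ · ·
· · ♙ · · ♟ ♟ ·
· · · · · · · ·
· · · ♗ ♙ · ♙ ·
♙ ♙ · ♙ · ♙ · ♙
♖ ♘ ♗ ♕ ♔ · ♘ ♖



  a b c d e f g h
  ─────────────────
8│♜ ♞ ♝ ♛ ♚ · · ♜│8
7│♟ · ♟ ♟ ♟ · ♝ ♟│7
6│· ♟ · · · ♞ · ·│6
5│· · ♙ · · ♟ ♟ ·│5
4│· · · · · · · ·│4
3│· · · ♗ ♙ · ♙ ·│3
2│♙ ♙ · ♙ · ♙ · ♙│2
1│♖ ♘ ♗ ♕ ♔ · ♘ ♖│1
  ─────────────────
  a b c d e f g h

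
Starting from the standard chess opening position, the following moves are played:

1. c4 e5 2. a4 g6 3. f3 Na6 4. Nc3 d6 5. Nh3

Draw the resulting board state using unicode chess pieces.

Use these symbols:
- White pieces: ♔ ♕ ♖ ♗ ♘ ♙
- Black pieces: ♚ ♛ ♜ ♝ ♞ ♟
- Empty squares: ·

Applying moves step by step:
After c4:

♜ ♞ ♝ ♛ ♚ ♝ ♞ ♜
♟ ♟ ♟ ♟ ♟ ♟ ♟ ♟
· · · · · · · ·
· · · · · · · ·
· · ♙ · · · · ·
· · · · · · · ·
♙ ♙ · ♙ ♙ ♙ ♙ ♙
♖ ♘ ♗ ♕ ♔ ♗ ♘ ♖


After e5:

♜ ♞ ♝ ♛ ♚ ♝ ♞ ♜
♟ ♟ ♟ ♟ · ♟ ♟ ♟
· · · · · · · ·
· · · · ♟ · · ·
· · ♙ · · · · ·
· · · · · · · ·
♙ ♙ · ♙ ♙ ♙ ♙ ♙
♖ ♘ ♗ ♕ ♔ ♗ ♘ ♖


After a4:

♜ ♞ ♝ ♛ ♚ ♝ ♞ ♜
♟ ♟ ♟ ♟ · ♟ ♟ ♟
· · · · · · · ·
· · · · ♟ · · ·
♙ · ♙ · · · · ·
· · · · · · · ·
· ♙ · ♙ ♙ ♙ ♙ ♙
♖ ♘ ♗ ♕ ♔ ♗ ♘ ♖


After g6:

♜ ♞ ♝ ♛ ♚ ♝ ♞ ♜
♟ ♟ ♟ ♟ · ♟ · ♟
· · · · · · ♟ ·
· · · · ♟ · · ·
♙ · ♙ · · · · ·
· · · · · · · ·
· ♙ · ♙ ♙ ♙ ♙ ♙
♖ ♘ ♗ ♕ ♔ ♗ ♘ ♖


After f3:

♜ ♞ ♝ ♛ ♚ ♝ ♞ ♜
♟ ♟ ♟ ♟ · ♟ · ♟
· · · · · · ♟ ·
· · · · ♟ · · ·
♙ · ♙ · · · · ·
· · · · · ♙ · ·
· ♙ · ♙ ♙ · ♙ ♙
♖ ♘ ♗ ♕ ♔ ♗ ♘ ♖


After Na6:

♜ · ♝ ♛ ♚ ♝ ♞ ♜
♟ ♟ ♟ ♟ · ♟ · ♟
♞ · · · · · ♟ ·
· · · · ♟ · · ·
♙ · ♙ · · · · ·
· · · · · ♙ · ·
· ♙ · ♙ ♙ · ♙ ♙
♖ ♘ ♗ ♕ ♔ ♗ ♘ ♖


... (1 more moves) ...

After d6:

♜ · ♝ ♛ ♚ ♝ ♞ ♜
♟ ♟ ♟ · · ♟ · ♟
♞ · · ♟ · · ♟ ·
· · · · ♟ · · ·
♙ · ♙ · · · · ·
· · ♘ · · ♙ · ·
· ♙ · ♙ ♙ · ♙ ♙
♖ · ♗ ♕ ♔ ♗ ♘ ♖


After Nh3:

♜ · ♝ ♛ ♚ ♝ ♞ ♜
♟ ♟ ♟ · · ♟ · ♟
♞ · · ♟ · · ♟ ·
· · · · ♟ · · ·
♙ · ♙ · · · · ·
· · ♘ · · ♙ · ♘
· ♙ · ♙ ♙ · ♙ ♙
♖ · ♗ ♕ ♔ ♗ · ♖



  a b c d e f g h
  ─────────────────
8│♜ · ♝ ♛ ♚ ♝ ♞ ♜│8
7│♟ ♟ ♟ · · ♟ · ♟│7
6│♞ · · ♟ · · ♟ ·│6
5│· · · · ♟ · · ·│5
4│♙ · ♙ · · · · ·│4
3│· · ♘ · · ♙ · ♘│3
2│· ♙ · ♙ ♙ · ♙ ♙│2
1│♖ · ♗ ♕ ♔ ♗ · ♖│1
  ─────────────────
  a b c d e f g h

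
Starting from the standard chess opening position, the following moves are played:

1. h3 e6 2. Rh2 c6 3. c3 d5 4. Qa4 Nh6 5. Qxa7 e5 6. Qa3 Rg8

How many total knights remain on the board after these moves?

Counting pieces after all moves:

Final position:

  a b c d e f g h
  ─────────────────
8│♜ ♞ ♝ ♛ ♚ ♝ ♜ ·│8
7│· ♟ · · · ♟ ♟ ♟│7
6│· · ♟ · · · · ♞│6
5│· · · ♟ ♟ · · ·│5
4│· · · · · · · ·│4
3│♕ · ♙ · · · · ♙│3
2│♙ ♙ · ♙ ♙ ♙ ♙ ♖│2
1│♖ ♘ ♗ · ♔ ♗ ♘ ·│1
  ─────────────────
  a b c d e f g h


4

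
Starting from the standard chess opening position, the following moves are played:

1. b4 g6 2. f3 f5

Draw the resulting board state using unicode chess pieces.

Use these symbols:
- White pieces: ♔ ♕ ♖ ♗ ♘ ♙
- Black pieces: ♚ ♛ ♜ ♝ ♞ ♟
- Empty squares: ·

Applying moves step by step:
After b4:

♜ ♞ ♝ ♛ ♚ ♝ ♞ ♜
♟ ♟ ♟ ♟ ♟ ♟ ♟ ♟
· · · · · · · ·
· · · · · · · ·
· ♙ · · · · · ·
· · · · · · · ·
♙ · ♙ ♙ ♙ ♙ ♙ ♙
♖ ♘ ♗ ♕ ♔ ♗ ♘ ♖


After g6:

♜ ♞ ♝ ♛ ♚ ♝ ♞ ♜
♟ ♟ ♟ ♟ ♟ ♟ · ♟
· · · · · · ♟ ·
· · · · · · · ·
· ♙ · · · · · ·
· · · · · · · ·
♙ · ♙ ♙ ♙ ♙ ♙ ♙
♖ ♘ ♗ ♕ ♔ ♗ ♘ ♖


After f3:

♜ ♞ ♝ ♛ ♚ ♝ ♞ ♜
♟ ♟ ♟ ♟ ♟ ♟ · ♟
· · · · · · ♟ ·
· · · · · · · ·
· ♙ · · · · · ·
· · · · · ♙ · ·
♙ · ♙ ♙ ♙ · ♙ ♙
♖ ♘ ♗ ♕ ♔ ♗ ♘ ♖


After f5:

♜ ♞ ♝ ♛ ♚ ♝ ♞ ♜
♟ ♟ ♟ ♟ ♟ · · ♟
· · · · · · ♟ ·
· · · · · ♟ · ·
· ♙ · · · · · ·
· · · · · ♙ · ·
♙ · ♙ ♙ ♙ · ♙ ♙
♖ ♘ ♗ ♕ ♔ ♗ ♘ ♖



  a b c d e f g h
  ─────────────────
8│♜ ♞ ♝ ♛ ♚ ♝ ♞ ♜│8
7│♟ ♟ ♟ ♟ ♟ · · ♟│7
6│· · · · · · ♟ ·│6
5│· · · · · ♟ · ·│5
4│· ♙ · · · · · ·│4
3│· · · · · ♙ · ·│3
2│♙ · ♙ ♙ ♙ · ♙ ♙│2
1│♖ ♘ ♗ ♕ ♔ ♗ ♘ ♖│1
  ─────────────────
  a b c d e f g h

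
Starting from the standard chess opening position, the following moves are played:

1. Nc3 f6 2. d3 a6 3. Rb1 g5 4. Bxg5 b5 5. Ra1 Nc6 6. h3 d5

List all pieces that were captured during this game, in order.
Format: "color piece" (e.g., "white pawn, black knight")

Tracking captures:
  Bxg5: captured black pawn

black pawn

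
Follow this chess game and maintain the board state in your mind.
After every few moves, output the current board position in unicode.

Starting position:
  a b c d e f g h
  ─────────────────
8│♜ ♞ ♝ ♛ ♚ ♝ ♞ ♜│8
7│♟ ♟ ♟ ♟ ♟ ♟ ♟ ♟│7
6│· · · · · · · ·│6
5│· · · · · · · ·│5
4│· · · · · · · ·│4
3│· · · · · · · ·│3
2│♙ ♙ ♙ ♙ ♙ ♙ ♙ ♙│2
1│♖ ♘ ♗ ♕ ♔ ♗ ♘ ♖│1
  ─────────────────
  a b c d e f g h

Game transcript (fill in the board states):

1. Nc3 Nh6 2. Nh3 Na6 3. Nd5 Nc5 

  a b c d e f g h
  ─────────────────
8│♜ · ♝ ♛ ♚ ♝ · ♜│8
7│♟ ♟ ♟ ♟ ♟ ♟ ♟ ♟│7
6│· · · · · · · ♞│6
5│· · ♞ ♘ · · · ·│5
4│· · · · · · · ·│4
3│· · · · · · · ♘│3
2│♙ ♙ ♙ ♙ ♙ ♙ ♙ ♙│2
1│♖ · ♗ ♕ ♔ ♗ · ♖│1
  ─────────────────
  a b c d e f g h

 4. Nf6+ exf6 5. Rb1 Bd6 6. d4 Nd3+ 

  a b c d e f g h
  ─────────────────
8│♜ · ♝ ♛ ♚ · · ♜│8
7│♟ ♟ ♟ ♟ · ♟ ♟ ♟│7
6│· · · ♝ · ♟ · ♞│6
5│· · · · · · · ·│5
4│· · · ♙ · · · ·│4
3│· · · ♞ · · · ♘│3
2│♙ ♙ ♙ · ♙ ♙ ♙ ♙│2
1│· ♖ ♗ ♕ ♔ ♗ · ♖│1
  ─────────────────
  a b c d e f g h

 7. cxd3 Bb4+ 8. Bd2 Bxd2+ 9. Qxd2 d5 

  a b c d e f g h
  ─────────────────
8│♜ · ♝ ♛ ♚ · · ♜│8
7│♟ ♟ ♟ · · ♟ ♟ ♟│7
6│· · · · · ♟ · ♞│6
5│· · · ♟ · · · ·│5
4│· · · ♙ · · · ·│4
3│· · · ♙ · · · ♘│3
2│♙ ♙ · ♕ ♙ ♙ ♙ ♙│2
1│· ♖ · · ♔ ♗ · ♖│1
  ─────────────────
  a b c d e f g h

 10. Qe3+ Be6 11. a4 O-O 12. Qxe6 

  a b c d e f g h
  ─────────────────
8│♜ · · ♛ · ♜ ♚ ·│8
7│♟ ♟ ♟ · · ♟ ♟ ♟│7
6│· · · · ♕ ♟ · ♞│6
5│· · · ♟ · · · ·│5
4│♙ · · ♙ · · · ·│4
3│· · · ♙ · · · ♘│3
2│· ♙ · · ♙ ♙ ♙ ♙│2
1│· ♖ · · ♔ ♗ · ♖│1
  ─────────────────
  a b c d e f g h


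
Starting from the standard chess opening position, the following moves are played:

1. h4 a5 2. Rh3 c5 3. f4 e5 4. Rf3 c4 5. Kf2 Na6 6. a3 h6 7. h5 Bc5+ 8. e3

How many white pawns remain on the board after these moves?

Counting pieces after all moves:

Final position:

  a b c d e f g h
  ─────────────────
8│♜ · ♝ ♛ ♚ · ♞ ♜│8
7│· ♟ · ♟ · ♟ ♟ ·│7
6│♞ · · · · · · ♟│6
5│♟ · ♝ · ♟ · · ♙│5
4│· · ♟ · · ♙ · ·│4
3│♙ · · · ♙ ♖ · ·│3
2│· ♙ ♙ ♙ · ♔ ♙ ·│2
1│♖ ♘ ♗ ♕ · ♗ ♘ ·│1
  ─────────────────
  a b c d e f g h


8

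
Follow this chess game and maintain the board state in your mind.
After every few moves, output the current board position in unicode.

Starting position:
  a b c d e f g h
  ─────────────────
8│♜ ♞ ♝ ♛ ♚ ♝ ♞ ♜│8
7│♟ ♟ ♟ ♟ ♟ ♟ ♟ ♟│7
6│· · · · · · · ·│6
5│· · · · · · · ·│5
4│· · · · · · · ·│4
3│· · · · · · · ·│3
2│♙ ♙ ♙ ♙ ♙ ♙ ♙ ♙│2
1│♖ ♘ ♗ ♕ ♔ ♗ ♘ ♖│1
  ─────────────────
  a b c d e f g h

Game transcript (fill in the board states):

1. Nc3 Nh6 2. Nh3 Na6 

  a b c d e f g h
  ─────────────────
8│♜ · ♝ ♛ ♚ ♝ · ♜│8
7│♟ ♟ ♟ ♟ ♟ ♟ ♟ ♟│7
6│♞ · · · · · · ♞│6
5│· · · · · · · ·│5
4│· · · · · · · ·│4
3│· · ♘ · · · · ♘│3
2│♙ ♙ ♙ ♙ ♙ ♙ ♙ ♙│2
1│♖ · ♗ ♕ ♔ ♗ · ♖│1
  ─────────────────
  a b c d e f g h

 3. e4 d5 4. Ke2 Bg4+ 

  a b c d e f g h
  ─────────────────
8│♜ · · ♛ ♚ ♝ · ♜│8
7│♟ ♟ ♟ · ♟ ♟ ♟ ♟│7
6│♞ · · · · · · ♞│6
5│· · · ♟ · · · ·│5
4│· · · · ♙ · ♝ ·│4
3│· · ♘ · · · · ♘│3
2│♙ ♙ ♙ ♙ ♔ ♙ ♙ ♙│2
1│♖ · ♗ ♕ · ♗ · ♖│1
  ─────────────────
  a b c d e f g h

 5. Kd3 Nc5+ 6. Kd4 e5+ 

  a b c d e f g h
  ─────────────────
8│♜ · · ♛ ♚ ♝ · ♜│8
7│♟ ♟ ♟ · · ♟ ♟ ♟│7
6│· · · · · · · ♞│6
5│· · ♞ ♟ ♟ · · ·│5
4│· · · ♔ ♙ · ♝ ·│4
3│· · ♘ · · · · ♘│3
2│♙ ♙ ♙ ♙ · ♙ ♙ ♙│2
1│♖ · ♗ ♕ · ♗ · ♖│1
  ─────────────────
  a b c d e f g h

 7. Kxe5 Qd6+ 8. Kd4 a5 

  a b c d e f g h
  ─────────────────
8│♜ · · · ♚ ♝ · ♜│8
7│· ♟ ♟ · · ♟ ♟ ♟│7
6│· · · ♛ · · · ♞│6
5│♟ · ♞ ♟ · · · ·│5
4│· · · ♔ ♙ · ♝ ·│4
3│· · ♘ · · · · ♘│3
2│♙ ♙ ♙ ♙ · ♙ ♙ ♙│2
1│♖ · ♗ ♕ · ♗ · ♖│1
  ─────────────────
  a b c d e f g h

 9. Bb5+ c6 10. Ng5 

  a b c d e f g h
  ─────────────────
8│♜ · · · ♚ ♝ · ♜│8
7│· ♟ · · · ♟ ♟ ♟│7
6│· · ♟ ♛ · · · ♞│6
5│♟ ♗ ♞ ♟ · · ♘ ·│5
4│· · · ♔ ♙ · ♝ ·│4
3│· · ♘ · · · · ·│3
2│♙ ♙ ♙ ♙ · ♙ ♙ ♙│2
1│♖ · ♗ ♕ · · · ♖│1
  ─────────────────
  a b c d e f g h


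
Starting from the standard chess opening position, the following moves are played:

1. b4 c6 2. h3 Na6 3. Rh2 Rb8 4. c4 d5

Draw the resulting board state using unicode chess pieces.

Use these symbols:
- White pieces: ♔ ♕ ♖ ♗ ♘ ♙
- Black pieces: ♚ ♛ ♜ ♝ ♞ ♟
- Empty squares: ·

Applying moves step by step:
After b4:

♜ ♞ ♝ ♛ ♚ ♝ ♞ ♜
♟ ♟ ♟ ♟ ♟ ♟ ♟ ♟
· · · · · · · ·
· · · · · · · ·
· ♙ · · · · · ·
· · · · · · · ·
♙ · ♙ ♙ ♙ ♙ ♙ ♙
♖ ♘ ♗ ♕ ♔ ♗ ♘ ♖


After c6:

♜ ♞ ♝ ♛ ♚ ♝ ♞ ♜
♟ ♟ · ♟ ♟ ♟ ♟ ♟
· · ♟ · · · · ·
· · · · · · · ·
· ♙ · · · · · ·
· · · · · · · ·
♙ · ♙ ♙ ♙ ♙ ♙ ♙
♖ ♘ ♗ ♕ ♔ ♗ ♘ ♖


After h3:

♜ ♞ ♝ ♛ ♚ ♝ ♞ ♜
♟ ♟ · ♟ ♟ ♟ ♟ ♟
· · ♟ · · · · ·
· · · · · · · ·
· ♙ · · · · · ·
· · · · · · · ♙
♙ · ♙ ♙ ♙ ♙ ♙ ·
♖ ♘ ♗ ♕ ♔ ♗ ♘ ♖


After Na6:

♜ · ♝ ♛ ♚ ♝ ♞ ♜
♟ ♟ · ♟ ♟ ♟ ♟ ♟
♞ · ♟ · · · · ·
· · · · · · · ·
· ♙ · · · · · ·
· · · · · · · ♙
♙ · ♙ ♙ ♙ ♙ ♙ ·
♖ ♘ ♗ ♕ ♔ ♗ ♘ ♖


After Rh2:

♜ · ♝ ♛ ♚ ♝ ♞ ♜
♟ ♟ · ♟ ♟ ♟ ♟ ♟
♞ · ♟ · · · · ·
· · · · · · · ·
· ♙ · · · · · ·
· · · · · · · ♙
♙ · ♙ ♙ ♙ ♙ ♙ ♖
♖ ♘ ♗ ♕ ♔ ♗ ♘ ·


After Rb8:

· ♜ ♝ ♛ ♚ ♝ ♞ ♜
♟ ♟ · ♟ ♟ ♟ ♟ ♟
♞ · ♟ · · · · ·
· · · · · · · ·
· ♙ · · · · · ·
· · · · · · · ♙
♙ · ♙ ♙ ♙ ♙ ♙ ♖
♖ ♘ ♗ ♕ ♔ ♗ ♘ ·


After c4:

· ♜ ♝ ♛ ♚ ♝ ♞ ♜
♟ ♟ · ♟ ♟ ♟ ♟ ♟
♞ · ♟ · · · · ·
· · · · · · · ·
· ♙ ♙ · · · · ·
· · · · · · · ♙
♙ · · ♙ ♙ ♙ ♙ ♖
♖ ♘ ♗ ♕ ♔ ♗ ♘ ·


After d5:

· ♜ ♝ ♛ ♚ ♝ ♞ ♜
♟ ♟ · · ♟ ♟ ♟ ♟
♞ · ♟ · · · · ·
· · · ♟ · · · ·
· ♙ ♙ · · · · ·
· · · · · · · ♙
♙ · · ♙ ♙ ♙ ♙ ♖
♖ ♘ ♗ ♕ ♔ ♗ ♘ ·



  a b c d e f g h
  ─────────────────
8│· ♜ ♝ ♛ ♚ ♝ ♞ ♜│8
7│♟ ♟ · · ♟ ♟ ♟ ♟│7
6│♞ · ♟ · · · · ·│6
5│· · · ♟ · · · ·│5
4│· ♙ ♙ · · · · ·│4
3│· · · · · · · ♙│3
2│♙ · · ♙ ♙ ♙ ♙ ♖│2
1│♖ ♘ ♗ ♕ ♔ ♗ ♘ ·│1
  ─────────────────
  a b c d e f g h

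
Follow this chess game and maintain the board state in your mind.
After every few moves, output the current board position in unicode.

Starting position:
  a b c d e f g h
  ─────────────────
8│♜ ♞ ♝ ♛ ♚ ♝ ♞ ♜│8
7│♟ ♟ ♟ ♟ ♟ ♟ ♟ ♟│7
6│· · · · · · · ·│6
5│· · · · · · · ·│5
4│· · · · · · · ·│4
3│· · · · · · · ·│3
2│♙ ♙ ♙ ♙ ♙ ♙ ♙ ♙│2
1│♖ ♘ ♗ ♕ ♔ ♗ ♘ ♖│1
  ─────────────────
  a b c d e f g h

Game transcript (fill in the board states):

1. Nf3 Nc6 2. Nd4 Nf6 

  a b c d e f g h
  ─────────────────
8│♜ · ♝ ♛ ♚ ♝ · ♜│8
7│♟ ♟ ♟ ♟ ♟ ♟ ♟ ♟│7
6│· · ♞ · · ♞ · ·│6
5│· · · · · · · ·│5
4│· · · ♘ · · · ·│4
3│· · · · · · · ·│3
2│♙ ♙ ♙ ♙ ♙ ♙ ♙ ♙│2
1│♖ ♘ ♗ ♕ ♔ ♗ · ♖│1
  ─────────────────
  a b c d e f g h

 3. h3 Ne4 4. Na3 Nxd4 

  a b c d e f g h
  ─────────────────
8│♜ · ♝ ♛ ♚ ♝ · ♜│8
7│♟ ♟ ♟ ♟ ♟ ♟ ♟ ♟│7
6│· · · · · · · ·│6
5│· · · · · · · ·│5
4│· · · ♞ ♞ · · ·│4
3│♘ · · · · · · ♙│3
2│♙ ♙ ♙ ♙ ♙ ♙ ♙ ·│2
1│♖ · ♗ ♕ ♔ ♗ · ♖│1
  ─────────────────
  a b c d e f g h

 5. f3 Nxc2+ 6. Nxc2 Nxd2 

  a b c d e f g h
  ─────────────────
8│♜ · ♝ ♛ ♚ ♝ · ♜│8
7│♟ ♟ ♟ ♟ ♟ ♟ ♟ ♟│7
6│· · · · · · · ·│6
5│· · · · · · · ·│5
4│· · · · · · · ·│4
3│· · · · · ♙ · ♙│3
2│♙ ♙ ♘ ♞ ♙ · ♙ ·│2
1│♖ · ♗ ♕ ♔ ♗ · ♖│1
  ─────────────────
  a b c d e f g h

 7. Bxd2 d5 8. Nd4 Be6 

  a b c d e f g h
  ─────────────────
8│♜ · · ♛ ♚ ♝ · ♜│8
7│♟ ♟ ♟ · ♟ ♟ ♟ ♟│7
6│· · · · ♝ · · ·│6
5│· · · ♟ · · · ·│5
4│· · · ♘ · · · ·│4
3│· · · · · ♙ · ♙│3
2│♙ ♙ · ♗ ♙ · ♙ ·│2
1│♖ · · ♕ ♔ ♗ · ♖│1
  ─────────────────
  a b c d e f g h

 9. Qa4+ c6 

  a b c d e f g h
  ─────────────────
8│♜ · · ♛ ♚ ♝ · ♜│8
7│♟ ♟ · · ♟ ♟ ♟ ♟│7
6│· · ♟ · ♝ · · ·│6
5│· · · ♟ · · · ·│5
4│♕ · · ♘ · · · ·│4
3│· · · · · ♙ · ♙│3
2│♙ ♙ · ♗ ♙ · ♙ ·│2
1│♖ · · · ♔ ♗ · ♖│1
  ─────────────────
  a b c d e f g h


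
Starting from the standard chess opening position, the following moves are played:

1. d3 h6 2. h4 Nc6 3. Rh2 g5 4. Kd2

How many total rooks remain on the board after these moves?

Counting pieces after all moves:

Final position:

  a b c d e f g h
  ─────────────────
8│♜ · ♝ ♛ ♚ ♝ ♞ ♜│8
7│♟ ♟ ♟ ♟ ♟ ♟ · ·│7
6│· · ♞ · · · · ♟│6
5│· · · · · · ♟ ·│5
4│· · · · · · · ♙│4
3│· · · ♙ · · · ·│3
2│♙ ♙ ♙ ♔ ♙ ♙ ♙ ♖│2
1│♖ ♘ ♗ ♕ · ♗ ♘ ·│1
  ─────────────────
  a b c d e f g h


4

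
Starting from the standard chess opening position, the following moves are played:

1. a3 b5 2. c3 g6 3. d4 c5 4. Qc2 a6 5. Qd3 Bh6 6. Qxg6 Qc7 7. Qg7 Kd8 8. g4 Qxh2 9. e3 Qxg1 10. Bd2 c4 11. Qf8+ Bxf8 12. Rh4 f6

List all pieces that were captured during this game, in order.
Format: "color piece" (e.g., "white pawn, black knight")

Tracking captures:
  Qxg6: captured black pawn
  Qxh2: captured white pawn
  Qxg1: captured white knight
  Bxf8: captured white queen

black pawn, white pawn, white knight, white queen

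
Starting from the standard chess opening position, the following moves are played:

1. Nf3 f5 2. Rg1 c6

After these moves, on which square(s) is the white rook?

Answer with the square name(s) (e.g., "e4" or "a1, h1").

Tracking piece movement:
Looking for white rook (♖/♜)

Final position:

  a b c d e f g h
  ─────────────────
8│♜ ♞ ♝ ♛ ♚ ♝ ♞ ♜│8
7│♟ ♟ · ♟ ♟ · ♟ ♟│7
6│· · ♟ · · · · ·│6
5│· · · · · ♟ · ·│5
4│· · · · · · · ·│4
3│· · · · · ♘ · ·│3
2│♙ ♙ ♙ ♙ ♙ ♙ ♙ ♙│2
1│♖ ♘ ♗ ♕ ♔ ♗ ♖ ·│1
  ─────────────────
  a b c d e f g h


a1, g1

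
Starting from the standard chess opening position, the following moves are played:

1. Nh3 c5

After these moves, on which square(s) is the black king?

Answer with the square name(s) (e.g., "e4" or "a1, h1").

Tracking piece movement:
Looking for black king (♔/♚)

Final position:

  a b c d e f g h
  ─────────────────
8│♜ ♞ ♝ ♛ ♚ ♝ ♞ ♜│8
7│♟ ♟ · ♟ ♟ ♟ ♟ ♟│7
6│· · · · · · · ·│6
5│· · ♟ · · · · ·│5
4│· · · · · · · ·│4
3│· · · · · · · ♘│3
2│♙ ♙ ♙ ♙ ♙ ♙ ♙ ♙│2
1│♖ ♘ ♗ ♕ ♔ ♗ · ♖│1
  ─────────────────
  a b c d e f g h


e8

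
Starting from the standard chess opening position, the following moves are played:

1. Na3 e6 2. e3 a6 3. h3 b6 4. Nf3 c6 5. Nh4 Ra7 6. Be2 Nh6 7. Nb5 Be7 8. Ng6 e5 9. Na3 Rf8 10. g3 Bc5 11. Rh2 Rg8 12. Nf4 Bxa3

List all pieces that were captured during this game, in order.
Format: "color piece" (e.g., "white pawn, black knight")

Tracking captures:
  Bxa3: captured white knight

white knight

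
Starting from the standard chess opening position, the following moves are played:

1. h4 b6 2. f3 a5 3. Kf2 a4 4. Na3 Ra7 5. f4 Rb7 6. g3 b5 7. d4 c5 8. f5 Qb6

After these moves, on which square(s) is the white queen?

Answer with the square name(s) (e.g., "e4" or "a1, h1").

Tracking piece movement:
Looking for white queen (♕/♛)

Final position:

  a b c d e f g h
  ─────────────────
8│· ♞ ♝ · ♚ ♝ ♞ ♜│8
7│· ♜ · ♟ ♟ ♟ ♟ ♟│7
6│· ♛ · · · · · ·│6
5│· ♟ ♟ · · ♙ · ·│5
4│♟ · · ♙ · · · ♙│4
3│♘ · · · · · ♙ ·│3
2│♙ ♙ ♙ · ♙ ♔ · ·│2
1│♖ · ♗ ♕ · ♗ ♘ ♖│1
  ─────────────────
  a b c d e f g h


d1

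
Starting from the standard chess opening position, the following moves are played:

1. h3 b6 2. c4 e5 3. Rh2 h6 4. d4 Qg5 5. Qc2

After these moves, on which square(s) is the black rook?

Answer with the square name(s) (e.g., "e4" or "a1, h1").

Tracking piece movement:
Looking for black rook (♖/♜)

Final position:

  a b c d e f g h
  ─────────────────
8│♜ ♞ ♝ · ♚ ♝ ♞ ♜│8
7│♟ · ♟ ♟ · ♟ ♟ ·│7
6│· ♟ · · · · · ♟│6
5│· · · · ♟ · ♛ ·│5
4│· · ♙ ♙ · · · ·│4
3│· · · · · · · ♙│3
2│♙ ♙ ♕ · ♙ ♙ ♙ ♖│2
1│♖ ♘ ♗ · ♔ ♗ ♘ ·│1
  ─────────────────
  a b c d e f g h


a8, h8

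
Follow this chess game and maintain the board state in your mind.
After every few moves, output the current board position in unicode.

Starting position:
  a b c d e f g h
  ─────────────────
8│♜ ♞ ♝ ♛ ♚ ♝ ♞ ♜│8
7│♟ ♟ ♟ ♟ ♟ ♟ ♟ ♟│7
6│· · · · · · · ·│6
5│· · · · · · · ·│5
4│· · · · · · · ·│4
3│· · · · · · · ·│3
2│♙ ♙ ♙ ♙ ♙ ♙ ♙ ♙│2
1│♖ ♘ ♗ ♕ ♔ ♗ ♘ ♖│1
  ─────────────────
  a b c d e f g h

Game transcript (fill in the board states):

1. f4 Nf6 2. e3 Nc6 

  a b c d e f g h
  ─────────────────
8│♜ · ♝ ♛ ♚ ♝ · ♜│8
7│♟ ♟ ♟ ♟ ♟ ♟ ♟ ♟│7
6│· · ♞ · · ♞ · ·│6
5│· · · · · · · ·│5
4│· · · · · ♙ · ·│4
3│· · · · ♙ · · ·│3
2│♙ ♙ ♙ ♙ · · ♙ ♙│2
1│♖ ♘ ♗ ♕ ♔ ♗ ♘ ♖│1
  ─────────────────
  a b c d e f g h

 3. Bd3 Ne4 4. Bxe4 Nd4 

  a b c d e f g h
  ─────────────────
8│♜ · ♝ ♛ ♚ ♝ · ♜│8
7│♟ ♟ ♟ ♟ ♟ ♟ ♟ ♟│7
6│· · · · · · · ·│6
5│· · · · · · · ·│5
4│· · · ♞ ♗ ♙ · ·│4
3│· · · · ♙ · · ·│3
2│♙ ♙ ♙ ♙ · · ♙ ♙│2
1│♖ ♘ ♗ ♕ ♔ · ♘ ♖│1
  ─────────────────
  a b c d e f g h

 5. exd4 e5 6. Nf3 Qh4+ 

  a b c d e f g h
  ─────────────────
8│♜ · ♝ · ♚ ♝ · ♜│8
7│♟ ♟ ♟ ♟ · ♟ ♟ ♟│7
6│· · · · · · · ·│6
5│· · · · ♟ · · ·│5
4│· · · ♙ ♗ ♙ · ♛│4
3│· · · · · ♘ · ·│3
2│♙ ♙ ♙ ♙ · · ♙ ♙│2
1│♖ ♘ ♗ ♕ ♔ · · ♖│1
  ─────────────────
  a b c d e f g h

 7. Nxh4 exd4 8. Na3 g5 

  a b c d e f g h
  ─────────────────
8│♜ · ♝ · ♚ ♝ · ♜│8
7│♟ ♟ ♟ ♟ · ♟ · ♟│7
6│· · · · · · · ·│6
5│· · · · · · ♟ ·│5
4│· · · ♟ ♗ ♙ · ♘│4
3│♘ · · · · · · ·│3
2│♙ ♙ ♙ ♙ · · ♙ ♙│2
1│♖ · ♗ ♕ ♔ · · ♖│1
  ─────────────────
  a b c d e f g h

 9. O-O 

  a b c d e f g h
  ─────────────────
8│♜ · ♝ · ♚ ♝ · ♜│8
7│♟ ♟ ♟ ♟ · ♟ · ♟│7
6│· · · · · · · ·│6
5│· · · · · · ♟ ·│5
4│· · · ♟ ♗ ♙ · ♘│4
3│♘ · · · · · · ·│3
2│♙ ♙ ♙ ♙ · · ♙ ♙│2
1│♖ · ♗ ♕ · ♖ ♔ ·│1
  ─────────────────
  a b c d e f g h


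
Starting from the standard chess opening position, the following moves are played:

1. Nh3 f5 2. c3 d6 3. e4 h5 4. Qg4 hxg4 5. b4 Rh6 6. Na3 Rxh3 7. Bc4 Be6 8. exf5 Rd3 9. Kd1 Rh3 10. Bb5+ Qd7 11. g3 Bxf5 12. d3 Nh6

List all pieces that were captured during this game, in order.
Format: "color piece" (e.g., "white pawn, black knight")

Tracking captures:
  hxg4: captured white queen
  Rxh3: captured white knight
  exf5: captured black pawn
  Bxf5: captured white pawn

white queen, white knight, black pawn, white pawn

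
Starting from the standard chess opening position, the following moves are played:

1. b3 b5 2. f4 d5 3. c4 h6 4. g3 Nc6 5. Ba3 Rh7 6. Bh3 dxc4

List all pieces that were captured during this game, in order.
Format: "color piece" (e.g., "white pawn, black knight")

Tracking captures:
  dxc4: captured white pawn

white pawn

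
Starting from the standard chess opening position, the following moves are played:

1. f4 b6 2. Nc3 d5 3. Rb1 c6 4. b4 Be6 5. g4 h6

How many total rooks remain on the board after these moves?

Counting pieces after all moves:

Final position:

  a b c d e f g h
  ─────────────────
8│♜ ♞ · ♛ ♚ ♝ ♞ ♜│8
7│♟ · · · ♟ ♟ ♟ ·│7
6│· ♟ ♟ · ♝ · · ♟│6
5│· · · ♟ · · · ·│5
4│· ♙ · · · ♙ ♙ ·│4
3│· · ♘ · · · · ·│3
2│♙ · ♙ ♙ ♙ · · ♙│2
1│· ♖ ♗ ♕ ♔ ♗ ♘ ♖│1
  ─────────────────
  a b c d e f g h


4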